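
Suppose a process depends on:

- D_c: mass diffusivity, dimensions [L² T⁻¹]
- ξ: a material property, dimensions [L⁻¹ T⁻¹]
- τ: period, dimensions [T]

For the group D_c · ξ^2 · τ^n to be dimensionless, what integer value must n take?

Balance the T exponent: (1)·n from τ, plus (-1) + 2·(-1) = -3 from the rest, must sum to zero.
n − 3 = 0, so n = 3.

3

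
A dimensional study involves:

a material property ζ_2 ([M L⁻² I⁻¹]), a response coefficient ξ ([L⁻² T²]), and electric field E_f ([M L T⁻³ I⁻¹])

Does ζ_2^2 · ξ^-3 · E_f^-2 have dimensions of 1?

yes

Sum the exponent of each base dimension across the product:
  M: 2·[ζ_2]_M − 3·[ξ]_M − 2·[E_f]_M = 2·(1) − 3·(0) − 2·(1) = 0
  L: 2·[ζ_2]_L − 3·[ξ]_L − 2·[E_f]_L = 2·(-2) − 3·(-2) − 2·(1) = 0
  T: 2·[ζ_2]_T − 3·[ξ]_T − 2·[E_f]_T = 2·(0) − 3·(2) − 2·(-3) = 0
  I: 2·[ζ_2]_I − 3·[ξ]_I − 2·[E_f]_I = 2·(-1) − 3·(0) − 2·(-1) = 0
All base exponents vanish — dimensionless.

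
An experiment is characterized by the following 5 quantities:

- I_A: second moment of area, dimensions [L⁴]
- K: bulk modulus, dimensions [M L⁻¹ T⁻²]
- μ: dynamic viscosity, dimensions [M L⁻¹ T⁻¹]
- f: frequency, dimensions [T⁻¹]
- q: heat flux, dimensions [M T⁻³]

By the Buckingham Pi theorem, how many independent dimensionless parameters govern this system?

There are 5 variables and 3 base dimensions (M, L, T).
The dimension matrix has rank 3.
Independent dimensionless groups: 5 − 3 = 2.

2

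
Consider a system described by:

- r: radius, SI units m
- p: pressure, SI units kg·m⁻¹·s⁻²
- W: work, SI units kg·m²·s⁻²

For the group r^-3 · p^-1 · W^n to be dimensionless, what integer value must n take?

1

Balance the M exponent: (1)·n from W, plus −3·(0) − (1) = -1 from the rest, must sum to zero.
n − 1 = 0, so n = 1.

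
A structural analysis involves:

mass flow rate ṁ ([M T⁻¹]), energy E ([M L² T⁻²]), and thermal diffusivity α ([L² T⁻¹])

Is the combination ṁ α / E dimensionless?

Sum the exponent of each base dimension across the product:
  M: [ṁ]_M − [E]_M + [α]_M = (1) − (1) + (0) = 0
  L: [ṁ]_L − [E]_L + [α]_L = (0) − (2) + (2) = 0
  T: [ṁ]_T − [E]_T + [α]_T = (-1) − (-2) + (-1) = 0
All base exponents vanish — dimensionless.

yes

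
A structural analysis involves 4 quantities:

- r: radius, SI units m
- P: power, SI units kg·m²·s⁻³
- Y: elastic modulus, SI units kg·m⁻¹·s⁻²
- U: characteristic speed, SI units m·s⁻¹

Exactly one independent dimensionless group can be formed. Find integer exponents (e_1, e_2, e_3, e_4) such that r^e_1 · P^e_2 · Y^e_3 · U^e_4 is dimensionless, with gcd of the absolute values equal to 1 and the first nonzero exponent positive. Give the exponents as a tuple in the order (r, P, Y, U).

M: e_1·(0) + e_2·(1) + e_3·(1) + e_4·(0) = 0
L: e_1·(1) + e_2·(2) + e_3·(-1) + e_4·(1) = 0
T: e_1·(0) + e_2·(-3) + e_3·(-2) + e_4·(-1) = 0
Solving this homogeneous linear system for the smallest-integer solution (first nonzero entry positive) gives (2, -1, 1, 1).

(2, -1, 1, 1)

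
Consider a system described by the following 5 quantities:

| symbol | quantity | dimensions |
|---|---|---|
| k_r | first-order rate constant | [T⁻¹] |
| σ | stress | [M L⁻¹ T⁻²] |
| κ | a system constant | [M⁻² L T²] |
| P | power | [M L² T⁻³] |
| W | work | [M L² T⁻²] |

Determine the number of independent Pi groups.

2

There are 5 variables and 3 base dimensions (M, L, T).
The dimension matrix has rank 3.
Independent dimensionless groups: 5 − 3 = 2.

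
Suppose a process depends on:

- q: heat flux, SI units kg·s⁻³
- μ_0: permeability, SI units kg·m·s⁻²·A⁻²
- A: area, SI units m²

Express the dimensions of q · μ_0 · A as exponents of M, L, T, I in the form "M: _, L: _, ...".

Collect each base-dimension exponent across the product:
  M: (1) + (1) + (0) = 2
  L: (0) + (1) + (2) = 3
  T: (-3) + (-2) + (0) = -5
  I: (0) + (-2) + (0) = -2
So the dimensions are [M² L³ T⁻⁵ I⁻²].

M: 2, L: 3, T: -5, I: -2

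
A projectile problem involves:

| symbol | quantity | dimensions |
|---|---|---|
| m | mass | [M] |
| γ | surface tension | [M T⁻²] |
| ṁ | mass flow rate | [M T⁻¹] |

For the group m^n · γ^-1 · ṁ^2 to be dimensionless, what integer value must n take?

Balance the M exponent: (1)·n from m, plus −(1) + 2·(1) = 1 from the rest, must sum to zero.
n + 1 = 0, so n = -1.

-1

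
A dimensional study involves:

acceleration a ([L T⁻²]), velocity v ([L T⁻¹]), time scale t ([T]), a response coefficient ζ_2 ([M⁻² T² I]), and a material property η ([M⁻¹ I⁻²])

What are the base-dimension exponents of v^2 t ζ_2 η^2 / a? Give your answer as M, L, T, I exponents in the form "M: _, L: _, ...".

Collect each base-dimension exponent across the product:
  M: −(0) + 2·(0) + (0) + (-2) + 2·(-1) = -4
  L: −(1) + 2·(1) + (0) + (0) + 2·(0) = 1
  T: −(-2) + 2·(-1) + (1) + (2) + 2·(0) = 3
  I: −(0) + 2·(0) + (0) + (1) + 2·(-2) = -3
So the dimensions are [M⁻⁴ L T³ I⁻³].

M: -4, L: 1, T: 3, I: -3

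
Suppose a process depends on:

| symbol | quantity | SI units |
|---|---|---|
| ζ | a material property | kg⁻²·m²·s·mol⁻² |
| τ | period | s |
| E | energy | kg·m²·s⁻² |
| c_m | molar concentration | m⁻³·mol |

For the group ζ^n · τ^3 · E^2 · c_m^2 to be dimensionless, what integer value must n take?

1

Balance the M exponent: (-2)·n from ζ, plus 3·(0) + 2·(1) + 2·(0) = 2 from the rest, must sum to zero.
-2n + 2 = 0, so n = 1.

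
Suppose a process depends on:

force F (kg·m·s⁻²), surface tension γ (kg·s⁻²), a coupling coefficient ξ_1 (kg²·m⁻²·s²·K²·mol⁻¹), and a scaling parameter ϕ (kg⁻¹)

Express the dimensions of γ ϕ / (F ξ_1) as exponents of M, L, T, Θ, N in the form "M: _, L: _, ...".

Collect each base-dimension exponent across the product:
  M: −(1) + (1) − (2) + (-1) = -3
  L: −(1) + (0) − (-2) + (0) = 1
  T: −(-2) + (-2) − (2) + (0) = -2
  Θ: −(0) + (0) − (2) + (0) = -2
  N: −(0) + (0) − (-1) + (0) = 1
So the dimensions are [M⁻³ L T⁻² Θ⁻² N].

M: -3, L: 1, T: -2, Θ: -2, N: 1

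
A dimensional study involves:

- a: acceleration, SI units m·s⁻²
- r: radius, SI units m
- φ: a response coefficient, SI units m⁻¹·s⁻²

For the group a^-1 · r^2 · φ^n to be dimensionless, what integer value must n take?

Balance the L exponent: (-1)·n from φ, plus −(1) + 2·(1) = 1 from the rest, must sum to zero.
−n + 1 = 0, so n = 1.

1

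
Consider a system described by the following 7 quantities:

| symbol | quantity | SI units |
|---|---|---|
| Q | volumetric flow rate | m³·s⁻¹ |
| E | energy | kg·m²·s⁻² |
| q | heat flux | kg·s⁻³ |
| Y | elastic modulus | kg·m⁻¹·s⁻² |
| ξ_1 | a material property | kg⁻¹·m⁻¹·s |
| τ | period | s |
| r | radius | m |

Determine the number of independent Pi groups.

4

There are 7 variables and 3 base dimensions (M, L, T).
The dimension matrix has rank 3.
Independent dimensionless groups: 7 − 3 = 4.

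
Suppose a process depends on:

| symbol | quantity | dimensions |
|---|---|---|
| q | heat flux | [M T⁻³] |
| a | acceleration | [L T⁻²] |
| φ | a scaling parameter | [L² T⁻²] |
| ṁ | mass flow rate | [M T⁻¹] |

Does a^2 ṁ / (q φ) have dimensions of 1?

Sum the exponent of each base dimension across the product:
  M: −[q]_M + 2·[a]_M − [φ]_M + [ṁ]_M = −(1) + 2·(0) − (0) + (1) = 0
  L: −[q]_L + 2·[a]_L − [φ]_L + [ṁ]_L = −(0) + 2·(1) − (2) + (0) = 0
  T: −[q]_T + 2·[a]_T − [φ]_T + [ṁ]_T = −(-3) + 2·(-2) − (-2) + (-1) = 0
All base exponents vanish — dimensionless.

yes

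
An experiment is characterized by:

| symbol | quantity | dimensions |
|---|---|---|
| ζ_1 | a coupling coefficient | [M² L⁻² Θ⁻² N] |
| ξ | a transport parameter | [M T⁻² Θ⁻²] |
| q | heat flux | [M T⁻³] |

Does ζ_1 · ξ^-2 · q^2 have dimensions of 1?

Sum the exponent of each base dimension across the product:
  M: [ζ_1]_M − 2·[ξ]_M + 2·[q]_M = (2) − 2·(1) + 2·(1) = 2
  L: [ζ_1]_L − 2·[ξ]_L + 2·[q]_L = (-2) − 2·(0) + 2·(0) = -2
  T: [ζ_1]_T − 2·[ξ]_T + 2·[q]_T = (0) − 2·(-2) + 2·(-3) = -2
  Θ: [ζ_1]_Θ − 2·[ξ]_Θ + 2·[q]_Θ = (-2) − 2·(-2) + 2·(0) = 2
  N: [ζ_1]_N − 2·[ξ]_N + 2·[q]_N = (1) − 2·(0) + 2·(0) = 1
Net dimensions [M² L⁻² T⁻² Θ² N] ≠ [1] — not dimensionless.

no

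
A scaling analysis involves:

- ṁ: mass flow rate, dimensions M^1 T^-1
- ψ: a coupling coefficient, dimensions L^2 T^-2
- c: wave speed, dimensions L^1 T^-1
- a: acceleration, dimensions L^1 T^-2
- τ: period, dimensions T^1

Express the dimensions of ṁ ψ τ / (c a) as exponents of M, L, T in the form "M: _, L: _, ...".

Collect each base-dimension exponent across the product:
  M: (1) + (0) − (0) − (0) + (0) = 1
  L: (0) + (2) − (1) − (1) + (0) = 0
  T: (-1) + (-2) − (-1) − (-2) + (1) = 1
So the dimensions are [M T].

M: 1, L: 0, T: 1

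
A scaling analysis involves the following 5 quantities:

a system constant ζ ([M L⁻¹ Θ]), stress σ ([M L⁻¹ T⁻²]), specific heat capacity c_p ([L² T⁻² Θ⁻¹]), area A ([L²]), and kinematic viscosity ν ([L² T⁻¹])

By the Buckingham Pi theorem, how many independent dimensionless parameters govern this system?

There are 5 variables and 4 base dimensions (M, L, T, Θ).
The dimension matrix has rank 4.
Independent dimensionless groups: 5 − 4 = 1.

1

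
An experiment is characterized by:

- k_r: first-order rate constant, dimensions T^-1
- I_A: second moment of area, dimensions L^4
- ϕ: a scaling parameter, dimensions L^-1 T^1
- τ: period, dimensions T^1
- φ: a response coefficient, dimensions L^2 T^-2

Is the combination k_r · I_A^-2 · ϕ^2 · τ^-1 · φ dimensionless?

Sum the exponent of each base dimension across the product:
  L: [k_r]_L − 2·[I_A]_L + 2·[ϕ]_L − [τ]_L + [φ]_L = (0) − 2·(4) + 2·(-1) − (0) + (2) = -8
  T: [k_r]_T − 2·[I_A]_T + 2·[ϕ]_T − [τ]_T + [φ]_T = (-1) − 2·(0) + 2·(1) − (1) + (-2) = -2
Net dimensions [L⁻⁸ T⁻²] ≠ [1] — not dimensionless.

no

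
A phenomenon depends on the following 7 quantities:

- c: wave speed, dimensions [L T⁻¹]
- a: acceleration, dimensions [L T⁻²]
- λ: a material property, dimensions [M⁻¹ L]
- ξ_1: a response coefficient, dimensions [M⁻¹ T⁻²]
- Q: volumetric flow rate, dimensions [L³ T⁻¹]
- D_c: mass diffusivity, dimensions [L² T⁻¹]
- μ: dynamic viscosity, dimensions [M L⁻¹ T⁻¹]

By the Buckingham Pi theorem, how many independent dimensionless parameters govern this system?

There are 7 variables and 3 base dimensions (M, L, T).
The dimension matrix has rank 3.
Independent dimensionless groups: 7 − 3 = 4.

4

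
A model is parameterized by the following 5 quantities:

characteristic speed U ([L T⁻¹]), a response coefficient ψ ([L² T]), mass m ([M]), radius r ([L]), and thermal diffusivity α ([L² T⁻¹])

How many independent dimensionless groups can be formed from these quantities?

2

There are 5 variables and 3 base dimensions (M, L, T).
The dimension matrix has rank 3.
Independent dimensionless groups: 5 − 3 = 2.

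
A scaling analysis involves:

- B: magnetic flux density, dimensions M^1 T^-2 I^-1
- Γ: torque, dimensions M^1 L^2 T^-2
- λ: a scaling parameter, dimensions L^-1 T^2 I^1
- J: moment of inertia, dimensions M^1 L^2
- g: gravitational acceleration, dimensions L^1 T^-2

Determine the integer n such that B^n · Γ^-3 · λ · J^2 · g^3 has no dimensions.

Balance the M exponent: (1)·n from B, plus −3·(1) + (0) + 2·(1) + 3·(0) = -1 from the rest, must sum to zero.
n − 1 = 0, so n = 1.

1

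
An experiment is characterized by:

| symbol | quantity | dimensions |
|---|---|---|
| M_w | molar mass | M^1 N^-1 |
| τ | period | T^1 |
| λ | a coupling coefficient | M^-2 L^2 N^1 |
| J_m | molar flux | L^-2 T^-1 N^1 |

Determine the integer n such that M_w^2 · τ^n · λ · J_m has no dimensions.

1

Balance the T exponent: (1)·n from τ, plus 2·(0) + (0) + (-1) = -1 from the rest, must sum to zero.
n − 1 = 0, so n = 1.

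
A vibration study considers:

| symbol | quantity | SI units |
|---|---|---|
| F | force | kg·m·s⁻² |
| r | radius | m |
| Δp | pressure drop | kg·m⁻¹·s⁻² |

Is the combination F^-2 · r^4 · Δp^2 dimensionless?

Sum the exponent of each base dimension across the product:
  M: −2·[F]_M + 4·[r]_M + 2·[Δp]_M = −2·(1) + 4·(0) + 2·(1) = 0
  L: −2·[F]_L + 4·[r]_L + 2·[Δp]_L = −2·(1) + 4·(1) + 2·(-1) = 0
  T: −2·[F]_T + 4·[r]_T + 2·[Δp]_T = −2·(-2) + 4·(0) + 2·(-2) = 0
All base exponents vanish — dimensionless.

yes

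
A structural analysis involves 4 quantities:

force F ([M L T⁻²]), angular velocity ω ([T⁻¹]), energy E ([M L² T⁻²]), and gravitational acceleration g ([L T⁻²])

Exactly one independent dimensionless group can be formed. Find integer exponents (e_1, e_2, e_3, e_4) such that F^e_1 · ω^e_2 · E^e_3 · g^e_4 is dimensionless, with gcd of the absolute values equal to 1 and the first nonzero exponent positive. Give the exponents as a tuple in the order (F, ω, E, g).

(1, -2, -1, 1)

M: e_1·(1) + e_2·(0) + e_3·(1) + e_4·(0) = 0
L: e_1·(1) + e_2·(0) + e_3·(2) + e_4·(1) = 0
T: e_1·(-2) + e_2·(-1) + e_3·(-2) + e_4·(-2) = 0
Solving this homogeneous linear system for the smallest-integer solution (first nonzero entry positive) gives (1, -2, -1, 1).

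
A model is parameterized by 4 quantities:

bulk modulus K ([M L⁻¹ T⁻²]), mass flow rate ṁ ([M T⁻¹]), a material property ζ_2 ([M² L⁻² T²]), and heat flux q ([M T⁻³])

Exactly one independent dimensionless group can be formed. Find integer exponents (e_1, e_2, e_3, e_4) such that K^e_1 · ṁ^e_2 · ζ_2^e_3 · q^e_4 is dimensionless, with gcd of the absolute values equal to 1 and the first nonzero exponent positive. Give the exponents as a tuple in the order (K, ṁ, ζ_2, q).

M: e_1·(1) + e_2·(1) + e_3·(2) + e_4·(1) = 0
L: e_1·(-1) + e_2·(0) + e_3·(-2) + e_4·(0) = 0
T: e_1·(-2) + e_2·(-1) + e_3·(2) + e_4·(-3) = 0
Solving this homogeneous linear system for the smallest-integer solution (first nonzero entry positive) gives (2, 3, -1, -3).

(2, 3, -1, -3)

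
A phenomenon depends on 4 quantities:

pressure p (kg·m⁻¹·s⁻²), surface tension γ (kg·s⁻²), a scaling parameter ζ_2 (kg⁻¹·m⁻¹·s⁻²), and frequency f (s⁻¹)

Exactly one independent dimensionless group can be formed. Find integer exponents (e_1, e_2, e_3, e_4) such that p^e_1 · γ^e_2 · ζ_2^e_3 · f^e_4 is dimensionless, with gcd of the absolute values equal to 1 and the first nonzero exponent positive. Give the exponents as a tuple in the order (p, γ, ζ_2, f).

(1, -2, -1, 4)

M: e_1·(1) + e_2·(1) + e_3·(-1) + e_4·(0) = 0
L: e_1·(-1) + e_2·(0) + e_3·(-1) + e_4·(0) = 0
T: e_1·(-2) + e_2·(-2) + e_3·(-2) + e_4·(-1) = 0
Solving this homogeneous linear system for the smallest-integer solution (first nonzero entry positive) gives (1, -2, -1, 4).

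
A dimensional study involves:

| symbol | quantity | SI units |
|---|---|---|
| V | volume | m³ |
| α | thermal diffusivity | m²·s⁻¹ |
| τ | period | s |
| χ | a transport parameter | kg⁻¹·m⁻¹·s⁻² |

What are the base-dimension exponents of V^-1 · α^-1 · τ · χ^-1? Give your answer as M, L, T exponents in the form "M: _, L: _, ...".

M: 1, L: -4, T: 4

Collect each base-dimension exponent across the product:
  M: −(0) − (0) + (0) − (-1) = 1
  L: −(3) − (2) + (0) − (-1) = -4
  T: −(0) − (-1) + (1) − (-2) = 4
So the dimensions are [M L⁻⁴ T⁴].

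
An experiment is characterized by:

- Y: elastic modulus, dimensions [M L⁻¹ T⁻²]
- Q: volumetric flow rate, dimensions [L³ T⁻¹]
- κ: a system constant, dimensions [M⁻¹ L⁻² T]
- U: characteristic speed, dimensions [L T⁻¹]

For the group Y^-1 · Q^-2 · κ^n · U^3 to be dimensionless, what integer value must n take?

Balance the M exponent: (-1)·n from κ, plus −(1) − 2·(0) + 3·(0) = -1 from the rest, must sum to zero.
−n − 1 = 0, so n = -1.

-1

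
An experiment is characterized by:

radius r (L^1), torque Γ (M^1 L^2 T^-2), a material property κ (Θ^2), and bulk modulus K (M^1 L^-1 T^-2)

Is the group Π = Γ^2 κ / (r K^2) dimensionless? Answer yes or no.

no

Sum the exponent of each base dimension across the product:
  M: −[r]_M + 2·[Γ]_M + [κ]_M − 2·[K]_M = −(0) + 2·(1) + (0) − 2·(1) = 0
  L: −[r]_L + 2·[Γ]_L + [κ]_L − 2·[K]_L = −(1) + 2·(2) + (0) − 2·(-1) = 5
  T: −[r]_T + 2·[Γ]_T + [κ]_T − 2·[K]_T = −(0) + 2·(-2) + (0) − 2·(-2) = 0
  Θ: −[r]_Θ + 2·[Γ]_Θ + [κ]_Θ − 2·[K]_Θ = −(0) + 2·(0) + (2) − 2·(0) = 2
Net dimensions [L⁵ Θ²] ≠ [1] — not dimensionless.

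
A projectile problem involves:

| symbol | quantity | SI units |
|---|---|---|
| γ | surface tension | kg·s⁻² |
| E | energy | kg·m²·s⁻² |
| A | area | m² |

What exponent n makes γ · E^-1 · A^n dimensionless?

Balance the L exponent: (2)·n from A, plus (0) − (2) = -2 from the rest, must sum to zero.
2n − 2 = 0, so n = 1.

1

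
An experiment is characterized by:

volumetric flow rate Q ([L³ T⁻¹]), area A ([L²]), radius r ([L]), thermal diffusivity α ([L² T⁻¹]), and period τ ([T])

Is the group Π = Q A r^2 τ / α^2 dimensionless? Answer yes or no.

no

Sum the exponent of each base dimension across the product:
  L: [Q]_L + [A]_L + 2·[r]_L − 2·[α]_L + [τ]_L = (3) + (2) + 2·(1) − 2·(2) + (0) = 3
  T: [Q]_T + [A]_T + 2·[r]_T − 2·[α]_T + [τ]_T = (-1) + (0) + 2·(0) − 2·(-1) + (1) = 2
Net dimensions [L³ T²] ≠ [1] — not dimensionless.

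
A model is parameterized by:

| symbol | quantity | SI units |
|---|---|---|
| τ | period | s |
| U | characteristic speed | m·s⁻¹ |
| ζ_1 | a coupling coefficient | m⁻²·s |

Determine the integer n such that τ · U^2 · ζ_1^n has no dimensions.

Balance the L exponent: (-2)·n from ζ_1, plus (0) + 2·(1) = 2 from the rest, must sum to zero.
-2n + 2 = 0, so n = 1.

1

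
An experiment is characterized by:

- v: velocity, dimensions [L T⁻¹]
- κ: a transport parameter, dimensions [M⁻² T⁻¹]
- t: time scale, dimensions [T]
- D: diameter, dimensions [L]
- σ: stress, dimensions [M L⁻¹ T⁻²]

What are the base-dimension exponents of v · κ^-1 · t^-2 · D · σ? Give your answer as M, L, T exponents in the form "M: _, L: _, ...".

M: 3, L: 1, T: -4

Collect each base-dimension exponent across the product:
  M: (0) − (-2) − 2·(0) + (0) + (1) = 3
  L: (1) − (0) − 2·(0) + (1) + (-1) = 1
  T: (-1) − (-1) − 2·(1) + (0) + (-2) = -4
So the dimensions are [M³ L T⁻⁴].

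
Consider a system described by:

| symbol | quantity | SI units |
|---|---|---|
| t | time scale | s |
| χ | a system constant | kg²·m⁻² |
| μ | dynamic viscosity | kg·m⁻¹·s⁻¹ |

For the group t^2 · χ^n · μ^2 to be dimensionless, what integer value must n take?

Balance the M exponent: (2)·n from χ, plus 2·(0) + 2·(1) = 2 from the rest, must sum to zero.
2n + 2 = 0, so n = -1.

-1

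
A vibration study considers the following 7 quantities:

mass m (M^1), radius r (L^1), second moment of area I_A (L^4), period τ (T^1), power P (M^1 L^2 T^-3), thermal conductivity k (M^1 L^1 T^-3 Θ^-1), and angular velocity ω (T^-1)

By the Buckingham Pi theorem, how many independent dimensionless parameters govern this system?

3

There are 7 variables and 4 base dimensions (M, L, T, Θ).
The dimension matrix has rank 4.
Independent dimensionless groups: 7 − 4 = 3.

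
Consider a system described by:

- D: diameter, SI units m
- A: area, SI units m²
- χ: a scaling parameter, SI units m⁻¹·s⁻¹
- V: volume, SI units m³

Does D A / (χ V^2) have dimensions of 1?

no

Sum the exponent of each base dimension across the product:
  L: [D]_L + [A]_L − [χ]_L − 2·[V]_L = (1) + (2) − (-1) − 2·(3) = -2
  T: [D]_T + [A]_T − [χ]_T − 2·[V]_T = (0) + (0) − (-1) − 2·(0) = 1
Net dimensions [L⁻² T] ≠ [1] — not dimensionless.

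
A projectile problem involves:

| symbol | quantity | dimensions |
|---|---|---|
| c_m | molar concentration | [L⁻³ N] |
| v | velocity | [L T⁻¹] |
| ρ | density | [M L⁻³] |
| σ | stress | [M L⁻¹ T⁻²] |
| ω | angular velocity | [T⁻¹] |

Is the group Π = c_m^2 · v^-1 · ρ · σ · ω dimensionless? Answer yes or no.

no

Sum the exponent of each base dimension across the product:
  M: 2·[c_m]_M − [v]_M + [ρ]_M + [σ]_M + [ω]_M = 2·(0) − (0) + (1) + (1) + (0) = 2
  L: 2·[c_m]_L − [v]_L + [ρ]_L + [σ]_L + [ω]_L = 2·(-3) − (1) + (-3) + (-1) + (0) = -11
  T: 2·[c_m]_T − [v]_T + [ρ]_T + [σ]_T + [ω]_T = 2·(0) − (-1) + (0) + (-2) + (-1) = -2
  N: 2·[c_m]_N − [v]_N + [ρ]_N + [σ]_N + [ω]_N = 2·(1) − (0) + (0) + (0) + (0) = 2
Net dimensions [M² L⁻¹¹ T⁻² N²] ≠ [1] — not dimensionless.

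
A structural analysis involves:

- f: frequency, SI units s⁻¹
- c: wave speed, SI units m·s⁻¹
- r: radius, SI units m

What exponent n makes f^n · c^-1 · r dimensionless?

1

Balance the T exponent: (-1)·n from f, plus −(-1) + (0) = 1 from the rest, must sum to zero.
−n + 1 = 0, so n = 1.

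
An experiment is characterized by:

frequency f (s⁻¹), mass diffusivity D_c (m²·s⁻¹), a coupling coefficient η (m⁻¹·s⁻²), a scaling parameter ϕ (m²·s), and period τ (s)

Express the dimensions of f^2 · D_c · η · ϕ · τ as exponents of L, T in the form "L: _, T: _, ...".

Collect each base-dimension exponent across the product:
  L: 2·(0) + (2) + (-1) + (2) + (0) = 3
  T: 2·(-1) + (-1) + (-2) + (1) + (1) = -3
So the dimensions are [L³ T⁻³].

L: 3, T: -3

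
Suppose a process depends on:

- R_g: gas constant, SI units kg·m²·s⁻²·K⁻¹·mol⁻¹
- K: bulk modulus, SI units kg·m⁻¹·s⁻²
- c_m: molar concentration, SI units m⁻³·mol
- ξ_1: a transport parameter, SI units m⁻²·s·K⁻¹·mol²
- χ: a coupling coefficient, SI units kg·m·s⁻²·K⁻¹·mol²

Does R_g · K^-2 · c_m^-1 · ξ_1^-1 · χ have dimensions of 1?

Sum the exponent of each base dimension across the product:
  M: [R_g]_M − 2·[K]_M − [c_m]_M − [ξ_1]_M + [χ]_M = (1) − 2·(1) − (0) − (0) + (1) = 0
  L: [R_g]_L − 2·[K]_L − [c_m]_L − [ξ_1]_L + [χ]_L = (2) − 2·(-1) − (-3) − (-2) + (1) = 10
  T: [R_g]_T − 2·[K]_T − [c_m]_T − [ξ_1]_T + [χ]_T = (-2) − 2·(-2) − (0) − (1) + (-2) = -1
  Θ: [R_g]_Θ − 2·[K]_Θ − [c_m]_Θ − [ξ_1]_Θ + [χ]_Θ = (-1) − 2·(0) − (0) − (-1) + (-1) = -1
  N: [R_g]_N − 2·[K]_N − [c_m]_N − [ξ_1]_N + [χ]_N = (-1) − 2·(0) − (1) − (2) + (2) = -2
Net dimensions [L¹⁰ T⁻¹ Θ⁻¹ N⁻²] ≠ [1] — not dimensionless.

no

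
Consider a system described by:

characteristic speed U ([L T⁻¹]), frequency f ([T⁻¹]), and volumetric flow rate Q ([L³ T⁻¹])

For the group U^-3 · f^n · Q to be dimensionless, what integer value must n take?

Balance the T exponent: (-1)·n from f, plus −3·(-1) + (-1) = 2 from the rest, must sum to zero.
−n + 2 = 0, so n = 2.

2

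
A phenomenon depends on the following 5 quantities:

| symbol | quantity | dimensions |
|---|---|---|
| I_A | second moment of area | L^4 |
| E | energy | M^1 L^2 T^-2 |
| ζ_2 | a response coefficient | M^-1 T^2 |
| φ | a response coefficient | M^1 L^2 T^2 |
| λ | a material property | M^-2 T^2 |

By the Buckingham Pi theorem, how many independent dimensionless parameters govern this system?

2

There are 5 variables and 3 base dimensions (M, L, T).
The dimension matrix has rank 3.
Independent dimensionless groups: 5 − 3 = 2.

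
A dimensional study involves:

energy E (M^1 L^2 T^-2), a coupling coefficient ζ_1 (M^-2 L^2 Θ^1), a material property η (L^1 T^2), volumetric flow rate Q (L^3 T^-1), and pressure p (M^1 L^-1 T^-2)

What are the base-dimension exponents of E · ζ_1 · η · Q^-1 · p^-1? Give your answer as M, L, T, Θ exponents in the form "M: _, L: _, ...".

M: -2, L: 3, T: 3, Θ: 1

Collect each base-dimension exponent across the product:
  M: (1) + (-2) + (0) − (0) − (1) = -2
  L: (2) + (2) + (1) − (3) − (-1) = 3
  T: (-2) + (0) + (2) − (-1) − (-2) = 3
  Θ: (0) + (1) + (0) − (0) − (0) = 1
So the dimensions are [M⁻² L³ T³ Θ].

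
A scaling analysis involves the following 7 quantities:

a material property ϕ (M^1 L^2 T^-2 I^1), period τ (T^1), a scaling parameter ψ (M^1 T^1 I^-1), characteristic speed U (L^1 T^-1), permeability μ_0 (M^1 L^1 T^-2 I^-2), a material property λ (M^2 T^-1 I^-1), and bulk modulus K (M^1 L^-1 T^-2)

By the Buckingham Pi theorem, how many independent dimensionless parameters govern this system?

There are 7 variables and 4 base dimensions (M, L, T, I).
The dimension matrix has rank 4.
Independent dimensionless groups: 7 − 4 = 3.

3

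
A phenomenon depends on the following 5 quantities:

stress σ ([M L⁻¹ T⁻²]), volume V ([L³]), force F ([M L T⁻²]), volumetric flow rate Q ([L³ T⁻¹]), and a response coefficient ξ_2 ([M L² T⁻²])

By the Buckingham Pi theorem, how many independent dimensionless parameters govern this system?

There are 5 variables and 3 base dimensions (M, L, T).
The dimension matrix has rank 3.
Independent dimensionless groups: 5 − 3 = 2.

2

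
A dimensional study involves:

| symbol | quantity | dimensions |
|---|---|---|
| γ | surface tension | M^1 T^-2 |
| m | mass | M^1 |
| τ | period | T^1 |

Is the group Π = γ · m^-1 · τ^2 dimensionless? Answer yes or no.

Sum the exponent of each base dimension across the product:
  M: [γ]_M − [m]_M + 2·[τ]_M = (1) − (1) + 2·(0) = 0
  L: [γ]_L − [m]_L + 2·[τ]_L = (0) − (0) + 2·(0) = 0
  T: [γ]_T − [m]_T + 2·[τ]_T = (-2) − (0) + 2·(1) = 0
  Θ: [γ]_Θ − [m]_Θ + 2·[τ]_Θ = (0) − (0) + 2·(0) = 0
All base exponents vanish — dimensionless.

yes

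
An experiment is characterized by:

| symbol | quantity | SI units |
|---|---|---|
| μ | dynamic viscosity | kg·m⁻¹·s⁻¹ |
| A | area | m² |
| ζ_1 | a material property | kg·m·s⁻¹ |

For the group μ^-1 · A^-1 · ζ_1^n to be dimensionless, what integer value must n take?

Balance the M exponent: (1)·n from ζ_1, plus −(1) − (0) = -1 from the rest, must sum to zero.
n − 1 = 0, so n = 1.

1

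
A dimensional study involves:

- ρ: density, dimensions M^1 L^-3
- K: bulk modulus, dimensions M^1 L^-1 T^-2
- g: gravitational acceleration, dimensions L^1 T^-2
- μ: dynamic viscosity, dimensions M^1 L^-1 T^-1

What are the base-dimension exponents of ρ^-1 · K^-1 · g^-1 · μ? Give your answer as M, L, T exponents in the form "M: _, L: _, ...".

Collect each base-dimension exponent across the product:
  M: −(1) − (1) − (0) + (1) = -1
  L: −(-3) − (-1) − (1) + (-1) = 2
  T: −(0) − (-2) − (-2) + (-1) = 3
So the dimensions are [M⁻¹ L² T³].

M: -1, L: 2, T: 3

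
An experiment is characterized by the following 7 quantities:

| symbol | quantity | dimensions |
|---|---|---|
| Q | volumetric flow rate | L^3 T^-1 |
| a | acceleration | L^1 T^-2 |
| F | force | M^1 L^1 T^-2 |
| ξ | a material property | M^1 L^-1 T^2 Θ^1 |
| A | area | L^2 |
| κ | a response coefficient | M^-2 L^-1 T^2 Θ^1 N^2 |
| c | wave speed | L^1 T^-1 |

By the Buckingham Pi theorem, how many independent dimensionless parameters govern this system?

2

There are 7 variables and 5 base dimensions (M, L, T, Θ, N).
The dimension matrix has rank 5.
Independent dimensionless groups: 7 − 5 = 2.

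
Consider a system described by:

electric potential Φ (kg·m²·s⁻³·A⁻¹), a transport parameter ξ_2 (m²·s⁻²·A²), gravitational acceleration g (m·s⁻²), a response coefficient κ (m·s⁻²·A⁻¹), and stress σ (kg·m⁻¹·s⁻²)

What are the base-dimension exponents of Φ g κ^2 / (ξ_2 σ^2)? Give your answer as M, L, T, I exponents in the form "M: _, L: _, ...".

Collect each base-dimension exponent across the product:
  M: (1) − (0) + (0) + 2·(0) − 2·(1) = -1
  L: (2) − (2) + (1) + 2·(1) − 2·(-1) = 5
  T: (-3) − (-2) + (-2) + 2·(-2) − 2·(-2) = -3
  I: (-1) − (2) + (0) + 2·(-1) − 2·(0) = -5
So the dimensions are [M⁻¹ L⁵ T⁻³ I⁻⁵].

M: -1, L: 5, T: -3, I: -5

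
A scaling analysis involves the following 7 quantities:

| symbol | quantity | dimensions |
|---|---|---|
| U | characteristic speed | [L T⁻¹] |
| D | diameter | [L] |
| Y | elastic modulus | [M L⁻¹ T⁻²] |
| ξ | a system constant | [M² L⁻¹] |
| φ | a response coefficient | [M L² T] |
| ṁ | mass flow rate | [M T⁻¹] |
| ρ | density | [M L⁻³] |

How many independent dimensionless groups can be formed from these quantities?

4

There are 7 variables and 3 base dimensions (M, L, T).
The dimension matrix has rank 3.
Independent dimensionless groups: 7 − 3 = 4.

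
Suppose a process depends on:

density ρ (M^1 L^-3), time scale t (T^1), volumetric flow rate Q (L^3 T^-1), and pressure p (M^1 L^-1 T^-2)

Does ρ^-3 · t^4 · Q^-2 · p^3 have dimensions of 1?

Sum the exponent of each base dimension across the product:
  M: −3·[ρ]_M + 4·[t]_M − 2·[Q]_M + 3·[p]_M = −3·(1) + 4·(0) − 2·(0) + 3·(1) = 0
  L: −3·[ρ]_L + 4·[t]_L − 2·[Q]_L + 3·[p]_L = −3·(-3) + 4·(0) − 2·(3) + 3·(-1) = 0
  T: −3·[ρ]_T + 4·[t]_T − 2·[Q]_T + 3·[p]_T = −3·(0) + 4·(1) − 2·(-1) + 3·(-2) = 0
  I: −3·[ρ]_I + 4·[t]_I − 2·[Q]_I + 3·[p]_I = −3·(0) + 4·(0) − 2·(0) + 3·(0) = 0
All base exponents vanish — dimensionless.

yes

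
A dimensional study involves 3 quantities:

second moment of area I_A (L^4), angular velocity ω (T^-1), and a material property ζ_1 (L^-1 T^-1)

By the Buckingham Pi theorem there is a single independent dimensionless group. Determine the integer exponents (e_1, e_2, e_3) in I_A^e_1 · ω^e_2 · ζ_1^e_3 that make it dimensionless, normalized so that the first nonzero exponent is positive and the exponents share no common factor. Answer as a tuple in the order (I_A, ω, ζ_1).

(1, -4, 4)

L: e_1·(4) + e_2·(0) + e_3·(-1) = 0
T: e_1·(0) + e_2·(-1) + e_3·(-1) = 0
Solving this homogeneous linear system for the smallest-integer solution (first nonzero entry positive) gives (1, -4, 4).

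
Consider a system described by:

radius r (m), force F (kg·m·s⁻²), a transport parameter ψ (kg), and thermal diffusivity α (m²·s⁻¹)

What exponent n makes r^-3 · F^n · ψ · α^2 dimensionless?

-1

Balance the M exponent: (1)·n from F, plus −3·(0) + (1) + 2·(0) = 1 from the rest, must sum to zero.
n + 1 = 0, so n = -1.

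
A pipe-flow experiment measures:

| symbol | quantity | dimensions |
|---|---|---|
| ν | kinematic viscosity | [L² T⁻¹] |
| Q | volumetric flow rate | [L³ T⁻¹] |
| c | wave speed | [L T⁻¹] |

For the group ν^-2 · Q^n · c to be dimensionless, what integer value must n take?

Balance the L exponent: (3)·n from Q, plus −2·(2) + (1) = -3 from the rest, must sum to zero.
3n − 3 = 0, so n = 1.

1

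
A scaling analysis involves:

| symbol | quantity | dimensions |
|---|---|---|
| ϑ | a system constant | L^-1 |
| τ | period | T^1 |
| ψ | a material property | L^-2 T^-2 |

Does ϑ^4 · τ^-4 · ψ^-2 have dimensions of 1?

Sum the exponent of each base dimension across the product:
  M: 4·[ϑ]_M − 4·[τ]_M − 2·[ψ]_M = 4·(0) − 4·(0) − 2·(0) = 0
  L: 4·[ϑ]_L − 4·[τ]_L − 2·[ψ]_L = 4·(-1) − 4·(0) − 2·(-2) = 0
  T: 4·[ϑ]_T − 4·[τ]_T − 2·[ψ]_T = 4·(0) − 4·(1) − 2·(-2) = 0
All base exponents vanish — dimensionless.

yes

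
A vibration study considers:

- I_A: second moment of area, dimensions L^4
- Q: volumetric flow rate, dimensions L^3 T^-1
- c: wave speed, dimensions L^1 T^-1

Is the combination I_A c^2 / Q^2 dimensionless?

Sum the exponent of each base dimension across the product:
  L: [I_A]_L − 2·[Q]_L + 2·[c]_L = (4) − 2·(3) + 2·(1) = 0
  T: [I_A]_T − 2·[Q]_T + 2·[c]_T = (0) − 2·(-1) + 2·(-1) = 0
All base exponents vanish — dimensionless.

yes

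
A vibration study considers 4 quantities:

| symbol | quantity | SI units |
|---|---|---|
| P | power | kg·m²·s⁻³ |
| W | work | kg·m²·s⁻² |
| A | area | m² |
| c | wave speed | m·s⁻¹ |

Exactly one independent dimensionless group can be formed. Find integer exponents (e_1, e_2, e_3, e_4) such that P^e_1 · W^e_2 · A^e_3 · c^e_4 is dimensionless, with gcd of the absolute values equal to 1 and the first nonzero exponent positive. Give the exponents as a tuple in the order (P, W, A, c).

M: e_1·(1) + e_2·(1) + e_3·(0) + e_4·(0) = 0
L: e_1·(2) + e_2·(2) + e_3·(2) + e_4·(1) = 0
T: e_1·(-3) + e_2·(-2) + e_3·(0) + e_4·(-1) = 0
Solving this homogeneous linear system for the smallest-integer solution (first nonzero entry positive) gives (2, -2, 1, -2).

(2, -2, 1, -2)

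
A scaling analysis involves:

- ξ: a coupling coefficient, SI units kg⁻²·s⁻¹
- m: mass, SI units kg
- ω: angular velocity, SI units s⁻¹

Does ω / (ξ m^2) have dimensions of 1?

yes

Sum the exponent of each base dimension across the product:
  M: −[ξ]_M − 2·[m]_M + [ω]_M = −(-2) − 2·(1) + (0) = 0
  L: −[ξ]_L − 2·[m]_L + [ω]_L = −(0) − 2·(0) + (0) = 0
  T: −[ξ]_T − 2·[m]_T + [ω]_T = −(-1) − 2·(0) + (-1) = 0
All base exponents vanish — dimensionless.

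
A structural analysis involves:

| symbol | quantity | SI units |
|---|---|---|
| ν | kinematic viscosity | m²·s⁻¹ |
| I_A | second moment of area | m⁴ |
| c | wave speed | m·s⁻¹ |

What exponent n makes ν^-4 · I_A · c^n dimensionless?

4

Balance the L exponent: (1)·n from c, plus −4·(2) + (4) = -4 from the rest, must sum to zero.
n − 4 = 0, so n = 4.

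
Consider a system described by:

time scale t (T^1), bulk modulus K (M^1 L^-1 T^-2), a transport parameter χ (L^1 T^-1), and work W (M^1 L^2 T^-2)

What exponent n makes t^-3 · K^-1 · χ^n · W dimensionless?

Balance the L exponent: (1)·n from χ, plus −3·(0) − (-1) + (2) = 3 from the rest, must sum to zero.
n + 3 = 0, so n = -3.

-3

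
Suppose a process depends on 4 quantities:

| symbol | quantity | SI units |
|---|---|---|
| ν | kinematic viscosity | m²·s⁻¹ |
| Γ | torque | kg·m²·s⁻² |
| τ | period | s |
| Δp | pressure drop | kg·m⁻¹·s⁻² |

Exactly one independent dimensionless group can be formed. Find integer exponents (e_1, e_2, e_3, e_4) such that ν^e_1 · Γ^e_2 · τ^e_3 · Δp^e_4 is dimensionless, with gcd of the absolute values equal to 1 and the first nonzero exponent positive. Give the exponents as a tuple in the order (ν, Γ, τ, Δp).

M: e_1·(0) + e_2·(1) + e_3·(0) + e_4·(1) = 0
L: e_1·(2) + e_2·(2) + e_3·(0) + e_4·(-1) = 0
T: e_1·(-1) + e_2·(-2) + e_3·(1) + e_4·(-2) = 0
Solving this homogeneous linear system for the smallest-integer solution (first nonzero entry positive) gives (3, -2, 3, 2).

(3, -2, 3, 2)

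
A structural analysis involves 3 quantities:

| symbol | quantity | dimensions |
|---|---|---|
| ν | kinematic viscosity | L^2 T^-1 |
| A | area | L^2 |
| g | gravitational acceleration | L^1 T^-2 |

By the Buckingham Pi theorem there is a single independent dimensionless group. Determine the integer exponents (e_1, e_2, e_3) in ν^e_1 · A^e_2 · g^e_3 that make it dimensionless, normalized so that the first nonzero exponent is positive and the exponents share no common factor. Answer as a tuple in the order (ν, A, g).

L: e_1·(2) + e_2·(2) + e_3·(1) = 0
T: e_1·(-1) + e_2·(0) + e_3·(-2) = 0
Solving this homogeneous linear system for the smallest-integer solution (first nonzero entry positive) gives (4, -3, -2).

(4, -3, -2)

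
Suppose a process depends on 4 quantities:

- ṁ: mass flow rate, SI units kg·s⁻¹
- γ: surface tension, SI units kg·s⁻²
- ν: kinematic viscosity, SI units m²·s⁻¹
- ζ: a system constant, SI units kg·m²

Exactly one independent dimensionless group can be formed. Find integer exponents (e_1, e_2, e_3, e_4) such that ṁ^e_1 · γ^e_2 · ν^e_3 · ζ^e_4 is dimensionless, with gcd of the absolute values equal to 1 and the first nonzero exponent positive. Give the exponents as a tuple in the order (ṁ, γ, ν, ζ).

(3, -2, 1, -1)

M: e_1·(1) + e_2·(1) + e_3·(0) + e_4·(1) = 0
L: e_1·(0) + e_2·(0) + e_3·(2) + e_4·(2) = 0
T: e_1·(-1) + e_2·(-2) + e_3·(-1) + e_4·(0) = 0
Solving this homogeneous linear system for the smallest-integer solution (first nonzero entry positive) gives (3, -2, 1, -1).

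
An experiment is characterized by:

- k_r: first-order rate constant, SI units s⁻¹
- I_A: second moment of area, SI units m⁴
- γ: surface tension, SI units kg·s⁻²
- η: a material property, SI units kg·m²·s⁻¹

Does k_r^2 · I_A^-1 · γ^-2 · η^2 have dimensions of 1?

yes

Sum the exponent of each base dimension across the product:
  M: 2·[k_r]_M − [I_A]_M − 2·[γ]_M + 2·[η]_M = 2·(0) − (0) − 2·(1) + 2·(1) = 0
  L: 2·[k_r]_L − [I_A]_L − 2·[γ]_L + 2·[η]_L = 2·(0) − (4) − 2·(0) + 2·(2) = 0
  T: 2·[k_r]_T − [I_A]_T − 2·[γ]_T + 2·[η]_T = 2·(-1) − (0) − 2·(-2) + 2·(-1) = 0
All base exponents vanish — dimensionless.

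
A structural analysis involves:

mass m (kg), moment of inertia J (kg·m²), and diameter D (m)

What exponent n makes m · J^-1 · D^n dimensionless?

Balance the L exponent: (1)·n from D, plus (0) − (2) = -2 from the rest, must sum to zero.
n − 2 = 0, so n = 2.

2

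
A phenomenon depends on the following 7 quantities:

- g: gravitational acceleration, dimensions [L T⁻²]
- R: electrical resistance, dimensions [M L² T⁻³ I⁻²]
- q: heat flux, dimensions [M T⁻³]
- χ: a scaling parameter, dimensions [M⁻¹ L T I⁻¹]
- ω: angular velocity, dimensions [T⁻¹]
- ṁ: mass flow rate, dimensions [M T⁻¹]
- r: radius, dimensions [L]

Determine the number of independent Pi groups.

3

There are 7 variables and 4 base dimensions (M, L, T, I).
The dimension matrix has rank 4.
Independent dimensionless groups: 7 − 4 = 3.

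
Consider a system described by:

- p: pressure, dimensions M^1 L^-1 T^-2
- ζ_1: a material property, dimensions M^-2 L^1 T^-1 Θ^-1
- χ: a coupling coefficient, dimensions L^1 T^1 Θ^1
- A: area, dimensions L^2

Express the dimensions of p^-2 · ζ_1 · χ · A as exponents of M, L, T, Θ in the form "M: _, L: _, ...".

M: -4, L: 6, T: 4, Θ: 0

Collect each base-dimension exponent across the product:
  M: −2·(1) + (-2) + (0) + (0) = -4
  L: −2·(-1) + (1) + (1) + (2) = 6
  T: −2·(-2) + (-1) + (1) + (0) = 4
  Θ: −2·(0) + (-1) + (1) + (0) = 0
So the dimensions are [M⁻⁴ L⁶ T⁴].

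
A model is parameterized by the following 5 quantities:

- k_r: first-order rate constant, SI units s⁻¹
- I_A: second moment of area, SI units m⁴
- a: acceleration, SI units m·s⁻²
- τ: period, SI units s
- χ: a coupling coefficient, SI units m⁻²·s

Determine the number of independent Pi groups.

3

There are 5 variables and 2 base dimensions (L, T).
The dimension matrix has rank 2.
Independent dimensionless groups: 5 − 2 = 3.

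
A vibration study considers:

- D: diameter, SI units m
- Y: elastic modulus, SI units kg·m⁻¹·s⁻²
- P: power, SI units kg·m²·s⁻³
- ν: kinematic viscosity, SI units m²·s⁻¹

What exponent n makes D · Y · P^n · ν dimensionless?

-1

Balance the M exponent: (1)·n from P, plus (0) + (1) + (0) = 1 from the rest, must sum to zero.
n + 1 = 0, so n = -1.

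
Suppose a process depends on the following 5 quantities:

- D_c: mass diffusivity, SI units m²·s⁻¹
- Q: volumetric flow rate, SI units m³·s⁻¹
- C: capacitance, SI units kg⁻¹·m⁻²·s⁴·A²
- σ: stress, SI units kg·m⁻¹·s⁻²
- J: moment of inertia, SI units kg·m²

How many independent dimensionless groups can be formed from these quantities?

There are 5 variables and 4 base dimensions (M, L, T, I).
The dimension matrix has rank 4.
Independent dimensionless groups: 5 − 4 = 1.

1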